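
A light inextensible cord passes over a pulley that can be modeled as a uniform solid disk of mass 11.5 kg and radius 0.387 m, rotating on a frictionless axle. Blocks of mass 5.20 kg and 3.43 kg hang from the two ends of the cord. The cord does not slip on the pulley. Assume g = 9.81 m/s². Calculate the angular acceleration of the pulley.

I = ½MR² = (1/2)(11.5)(0.387)² = 0.8612 kg·m².
Heavier block: m₁g − T₁ = m₁a. Lighter block: T₂ − m₂g = m₂a.
Pulley: (T₁ − T₂)R = Iα = I(a/R), so T₁ − T₂ = (I/R²)a = (1/2)M_p a = 5.750·a.
Adding the three: (m₁ − m₂)g = (m₁ + m₂ + 5.750)a, so a = (5.20 − 3.43)(9.81)/(5.20 + 3.43 + 5.750) = 1.207 m/s².
α = a/R = 1.207/0.387 = 3.120 rad/s².

α ≈ 3.12 rad/s²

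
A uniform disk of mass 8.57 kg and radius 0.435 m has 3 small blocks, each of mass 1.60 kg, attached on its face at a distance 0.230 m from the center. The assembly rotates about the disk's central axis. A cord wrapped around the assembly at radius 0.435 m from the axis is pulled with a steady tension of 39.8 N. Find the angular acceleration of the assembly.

α ≈ 16.3 rad/s²

I_disk = ½MR² = ½(8.57)(0.435)² = 0.8108 kg·m².
I_blocks = 3·m·r² = 3(1.60)(0.230)² = 0.2539 kg·m².
Total I = 1.065 kg·m².
τ = F r = (39.8)(0.435) = 17.31 N·m.
α = τ/I = 17.31/1.065 = 16.26 rad/s².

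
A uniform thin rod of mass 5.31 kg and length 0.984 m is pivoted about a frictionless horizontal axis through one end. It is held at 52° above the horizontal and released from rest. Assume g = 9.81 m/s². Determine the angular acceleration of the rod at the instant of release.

About the pivot, I = (1/3)ML² = (1/3)(5.31)(0.984)² = 1.714 kg·m².
The weight acts at the center, a distance L/2 = 0.4920 m from the pivot; τ = Mg(L/2) cos 52° = 15.78 N·m.
α = τ/I = 15.78/1.714 = 9.207 rad/s².
(Equivalently α = (3g/(2L)) cos 52° = 9.207 rad/s².)

α ≈ 9.21 rad/s²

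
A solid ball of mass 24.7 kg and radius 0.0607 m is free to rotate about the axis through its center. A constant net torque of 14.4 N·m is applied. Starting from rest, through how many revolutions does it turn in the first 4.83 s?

≈ 734 revolutions

I = (2/5)MR² = (2/5)(24.7)(0.0607)² = 0.03640 kg·m².
α = τ/I = 14.4/0.03640 = 395.6 rad/s².
θ = ½αt² = ½(395.6)(4.83)² = 4614 rad.
Revolutions = θ/(2π) = 734.4.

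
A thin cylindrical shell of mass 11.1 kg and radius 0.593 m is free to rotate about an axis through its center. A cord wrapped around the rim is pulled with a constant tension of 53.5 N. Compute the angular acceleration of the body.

α ≈ 8.13 rad/s²

I = MR² = (11.1)(0.593)² = 3.903 kg·m².
τ = F R = (53.5)(0.593) = 31.73 N·m.
Newton's second law for rotation, τ = Iα, gives α = τ/I = 31.73/3.903 = 8.128 rad/s².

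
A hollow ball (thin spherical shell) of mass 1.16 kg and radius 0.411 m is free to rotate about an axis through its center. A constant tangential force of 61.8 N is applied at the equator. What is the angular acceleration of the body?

α ≈ 194 rad/s²

I = (2/3)MR² = (2/3)(1.16)(0.411)² = 0.1306 kg·m².
τ = F R = (61.8)(0.411) = 25.40 N·m.
From τ = Iα: α = 25.40/0.1306 = 194.4 rad/s².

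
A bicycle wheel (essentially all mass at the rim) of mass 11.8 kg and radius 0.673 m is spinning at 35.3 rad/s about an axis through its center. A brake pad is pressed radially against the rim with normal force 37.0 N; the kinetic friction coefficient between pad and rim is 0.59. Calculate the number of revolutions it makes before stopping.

≈ 36.1 revolutions

I = MR² = (11.8)(0.673)² = 5.345 kg·m².
Friction force f = μN = (0.59)(37.0) = 21.83 N at the rim; torque magnitude τ = fR = 14.69 N·m, opposing ω.
|α| = τ/I = 14.69/5.345 = 2.749 rad/s² (deceleration).
ω² = ω₀² − 2|α|θ with ω = 0 ⇒ θ = ω₀²/(2|α|) = 226.7 rad = 36.07 rev.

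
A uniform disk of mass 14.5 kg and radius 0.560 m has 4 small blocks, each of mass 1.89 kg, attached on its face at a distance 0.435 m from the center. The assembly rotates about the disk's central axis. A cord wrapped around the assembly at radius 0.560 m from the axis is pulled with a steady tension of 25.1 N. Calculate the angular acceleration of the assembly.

I_disk = ½MR² = ½(14.5)(0.560)² = 2.274 kg·m².
I_blocks = 4·m·r² = 4(1.89)(0.435)² = 1.431 kg·m².
Total I = 3.704 kg·m².
τ = F r = (25.1)(0.560) = 14.06 N·m.
α = τ/I = 14.06/3.704 = 3.795 rad/s².

α ≈ 3.79 rad/s²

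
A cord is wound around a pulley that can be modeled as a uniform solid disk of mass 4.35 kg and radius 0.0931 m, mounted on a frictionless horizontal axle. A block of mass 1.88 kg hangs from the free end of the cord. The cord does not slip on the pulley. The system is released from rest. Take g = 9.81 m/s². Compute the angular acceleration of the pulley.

I = ½MR² = (1/2)(4.35)(0.0931)² = 0.01885 kg·m².
Block: mg − T = ma. Pulley: TR = Iα. No-slip: a = αR, so T = (I/R²)a = 2.175·a.
Then mg = (m + 2.175)a, so a = (1.88)(9.81)/(1.88 + 2.175) = 4.548 m/s².
α = a/R = 4.548/0.0931 = 48.85 rad/s².

α ≈ 48.9 rad/s²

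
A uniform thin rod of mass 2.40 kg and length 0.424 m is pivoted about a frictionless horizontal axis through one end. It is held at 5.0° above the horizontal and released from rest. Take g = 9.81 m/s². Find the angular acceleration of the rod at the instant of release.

About the pivot, I = (1/3)ML² = (1/3)(2.40)(0.424)² = 0.1438 kg·m².
The weight acts at the center, a distance L/2 = 0.2120 m from the pivot; τ = Mg(L/2) cos 5.0° = 4.972 N·m.
α = τ/I = 4.972/0.1438 = 34.57 rad/s².
(Equivalently α = (3g/(2L)) cos 5.0° = 34.57 rad/s².)

α ≈ 34.6 rad/s²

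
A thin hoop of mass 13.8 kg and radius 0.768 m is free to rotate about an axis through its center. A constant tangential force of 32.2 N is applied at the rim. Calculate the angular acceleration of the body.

I = MR² = (13.8)(0.768)² = 8.140 kg·m².
τ = F R = (32.2)(0.768) = 24.73 N·m.
Newton's second law for rotation, τ = Iα, gives α = τ/I = 24.73/8.140 = 3.038 rad/s².

α ≈ 3.04 rad/s²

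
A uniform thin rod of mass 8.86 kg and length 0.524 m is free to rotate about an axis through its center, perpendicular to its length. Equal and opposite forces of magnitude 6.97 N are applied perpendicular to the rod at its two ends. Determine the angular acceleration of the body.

α ≈ 18.0 rad/s²

I = (1/12)ML² = (1/12)(8.86)(0.524)² = 0.2027 kg·m².
The couple gives τ = F·(L/2) + F·(L/2) = F L = (6.97)(0.524) = 3.652 N·m.
Newton's second law for rotation, τ = Iα, gives α = τ/I = 3.652/0.2027 = 18.02 rad/s².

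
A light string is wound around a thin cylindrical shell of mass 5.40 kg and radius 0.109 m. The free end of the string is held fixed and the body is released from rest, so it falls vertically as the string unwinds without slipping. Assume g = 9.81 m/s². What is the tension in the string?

Translation: Mg − T = Ma. Rotation about the center: TR = Iα with I = MR².
With a = αR: T = (I/R²)a = M a, so Mg = (1 + 1.000)Ma.
a = g/(1 + 1.000) = 9.81/2.000 = 4.905 m/s².
T = 1.000·M·a = (1.000)(5.40)(4.905) = 26.49 N.

T ≈ 26.5 N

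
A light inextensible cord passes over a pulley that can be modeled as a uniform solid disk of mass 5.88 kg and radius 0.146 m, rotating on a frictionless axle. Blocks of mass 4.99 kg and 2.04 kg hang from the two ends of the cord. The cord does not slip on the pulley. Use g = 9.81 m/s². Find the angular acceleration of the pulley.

α ≈ 19.9 rad/s²

I = ½MR² = (1/2)(5.88)(0.146)² = 0.06267 kg·m².
Heavier block: m₁g − T₁ = m₁a. Lighter block: T₂ − m₂g = m₂a.
Pulley: (T₁ − T₂)R = Iα = I(a/R), so T₁ − T₂ = (I/R²)a = (1/2)M_p a = 2.940·a.
Adding the three: (m₁ − m₂)g = (m₁ + m₂ + 2.940)a, so a = (4.99 − 2.04)(9.81)/(4.99 + 2.04 + 2.940) = 2.903 m/s².
α = a/R = 2.903/0.146 = 19.88 rad/s².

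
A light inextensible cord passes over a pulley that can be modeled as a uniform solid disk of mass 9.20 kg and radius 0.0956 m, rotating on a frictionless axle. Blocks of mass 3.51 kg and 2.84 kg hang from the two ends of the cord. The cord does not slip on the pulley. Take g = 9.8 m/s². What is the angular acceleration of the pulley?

I = ½MR² = (1/2)(9.20)(0.0956)² = 0.04204 kg·m².
Heavier block: m₁g − T₁ = m₁a. Lighter block: T₂ − m₂g = m₂a.
Pulley: (T₁ − T₂)R = Iα = I(a/R), so T₁ − T₂ = (I/R²)a = (1/2)M_p a = 4.600·a.
Adding the three: (m₁ − m₂)g = (m₁ + m₂ + 4.600)a, so a = (3.51 − 2.84)(9.8)/(3.51 + 2.84 + 4.600) = 0.5996 m/s².
α = a/R = 0.5996/0.0956 = 6.272 rad/s².

α ≈ 6.27 rad/s²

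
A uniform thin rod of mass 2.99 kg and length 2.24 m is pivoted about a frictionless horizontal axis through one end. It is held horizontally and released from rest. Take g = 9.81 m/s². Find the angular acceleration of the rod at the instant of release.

About the pivot, I = (1/3)ML² = (1/3)(2.99)(2.24)² = 5.001 kg·m².
The weight acts at the center, a distance L/2 = 1.120 m from the pivot; τ = Mg(L/2) = 32.85 N·m.
α = τ/I = 32.85/5.001 = 6.569 rad/s².

α ≈ 6.57 rad/s²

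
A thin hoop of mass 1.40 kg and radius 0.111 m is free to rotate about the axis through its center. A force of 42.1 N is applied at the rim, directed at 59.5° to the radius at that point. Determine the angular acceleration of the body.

I = MR² = (1.40)(0.111)² = 0.01725 kg·m².
Only the tangential component produces torque: τ = F R sinθ = (42.1)(0.111) sin 59.5° = 4.026 N·m.
From τ = Iα: α = 4.026/0.01725 = 233.4 rad/s².

α ≈ 233 rad/s²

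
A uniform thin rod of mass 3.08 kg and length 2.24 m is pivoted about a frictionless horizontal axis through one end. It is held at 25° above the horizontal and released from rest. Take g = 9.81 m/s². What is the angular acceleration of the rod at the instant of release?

α ≈ 5.95 rad/s²

About the pivot, I = (1/3)ML² = (1/3)(3.08)(2.24)² = 5.151 kg·m².
The weight acts at the center, a distance L/2 = 1.120 m from the pivot; τ = Mg(L/2) cos 25° = 30.67 N·m.
α = τ/I = 30.67/5.151 = 5.954 rad/s².
(Equivalently α = (3g/(2L)) cos 25° = 5.954 rad/s².)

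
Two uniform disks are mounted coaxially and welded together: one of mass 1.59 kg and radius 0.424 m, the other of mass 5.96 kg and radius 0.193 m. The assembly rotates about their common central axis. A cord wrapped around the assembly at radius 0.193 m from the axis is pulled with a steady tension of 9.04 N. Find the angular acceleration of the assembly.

I = ½M₁R₁² + ½M₂R₂² = ½(1.59)(0.424)² + ½(5.96)(0.193)² = 0.2539 kg·m².
τ = F r = (9.04)(0.193) = 1.745 N·m.
α = τ/I = 1.745/0.2539 = 6.871 rad/s².

α ≈ 6.87 rad/s²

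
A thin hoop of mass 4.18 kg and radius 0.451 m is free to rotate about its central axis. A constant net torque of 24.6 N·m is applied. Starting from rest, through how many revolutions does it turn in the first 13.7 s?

I = MR² = (4.18)(0.451)² = 0.8502 kg·m².
α = τ/I = 24.6/0.8502 = 28.93 rad/s².
θ = ½αt² = ½(28.93)(13.7)² = 2715 rad.
Revolutions = θ/(2π) = 432.2.

≈ 432 revolutions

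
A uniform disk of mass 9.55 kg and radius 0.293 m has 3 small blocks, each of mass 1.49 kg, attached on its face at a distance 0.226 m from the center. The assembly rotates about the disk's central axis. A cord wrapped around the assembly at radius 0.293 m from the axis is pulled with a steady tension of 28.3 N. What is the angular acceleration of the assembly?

I_disk = ½MR² = ½(9.55)(0.293)² = 0.4099 kg·m².
I_blocks = 3·m·r² = 3(1.49)(0.226)² = 0.2283 kg·m².
Total I = 0.6382 kg·m².
τ = F r = (28.3)(0.293) = 8.292 N·m.
α = τ/I = 8.292/0.6382 = 12.99 rad/s².

α ≈ 13.0 rad/s²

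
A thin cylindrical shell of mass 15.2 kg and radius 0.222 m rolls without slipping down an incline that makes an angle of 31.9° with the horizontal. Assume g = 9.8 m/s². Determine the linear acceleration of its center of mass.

a ≈ 2.59 m/s²

Translation along the incline: Mg sinθ − f = Ma.
Rotation about the center: fR = Iα with I = MR². No-slip gives a = αR, so f = (I/R²)a = M a.
Substituting: Mg sinθ = (1 + 1.000)Ma, so a = g sinθ/(1 + 1.000) = (9.8) sin 31.9° / 2.000 = 2.589 m/s².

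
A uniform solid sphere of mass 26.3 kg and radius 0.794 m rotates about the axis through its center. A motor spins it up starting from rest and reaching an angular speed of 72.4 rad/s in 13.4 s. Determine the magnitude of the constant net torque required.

I = (2/5)MR² = (2/5)(26.3)(0.794)² = 6.632 kg·m².
α = Δω/Δt = (72.4 − 0)/13.4 = 5.403 rad/s².
τ = Iα = (6.632)(5.403) = 35.83 N·m.

τ ≈ 35.8 N·m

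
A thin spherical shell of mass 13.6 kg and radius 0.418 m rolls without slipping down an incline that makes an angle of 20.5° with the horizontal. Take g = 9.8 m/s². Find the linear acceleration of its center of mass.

a ≈ 2.06 m/s²

Translation along the incline: Mg sinθ − f = Ma.
Rotation about the center: fR = Iα with I = (2/3)MR². No-slip gives a = αR, so f = (I/R²)a = (2/3)M a.
Substituting: Mg sinθ = (1 + 0.6667)Ma, so a = g sinθ/(1 + 0.6667) = (9.8) sin 20.5° / 1.667 = 2.059 m/s².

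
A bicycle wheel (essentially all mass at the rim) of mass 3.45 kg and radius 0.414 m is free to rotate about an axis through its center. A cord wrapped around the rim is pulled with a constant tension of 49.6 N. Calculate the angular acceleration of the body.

I = MR² = (3.45)(0.414)² = 0.5913 kg·m².
τ = F R = (49.6)(0.414) = 20.53 N·m.
Newton's second law for rotation, τ = Iα, gives α = τ/I = 20.53/0.5913 = 34.73 rad/s².

α ≈ 34.7 rad/s²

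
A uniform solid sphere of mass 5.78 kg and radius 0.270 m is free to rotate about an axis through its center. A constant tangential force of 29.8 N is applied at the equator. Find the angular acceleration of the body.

I = (2/5)MR² = (2/5)(5.78)(0.270)² = 0.1685 kg·m².
τ = F R = (29.8)(0.270) = 8.046 N·m.
From τ = Iα: α = 8.046/0.1685 = 47.74 rad/s².

α ≈ 47.7 rad/s²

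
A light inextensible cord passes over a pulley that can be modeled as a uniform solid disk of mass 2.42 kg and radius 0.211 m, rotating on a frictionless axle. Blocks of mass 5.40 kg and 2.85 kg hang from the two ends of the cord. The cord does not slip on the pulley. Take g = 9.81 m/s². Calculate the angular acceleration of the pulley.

I = ½MR² = (1/2)(2.42)(0.211)² = 0.05387 kg·m².
Heavier block: m₁g − T₁ = m₁a. Lighter block: T₂ − m₂g = m₂a.
Pulley: (T₁ − T₂)R = Iα = I(a/R), so T₁ − T₂ = (I/R²)a = (1/2)M_p a = 1.210·a.
Adding the three: (m₁ − m₂)g = (m₁ + m₂ + 1.210)a, so a = (5.40 − 2.85)(9.81)/(5.40 + 2.85 + 1.210) = 2.644 m/s².
α = a/R = 2.644/0.211 = 12.53 rad/s².

α ≈ 12.5 rad/s²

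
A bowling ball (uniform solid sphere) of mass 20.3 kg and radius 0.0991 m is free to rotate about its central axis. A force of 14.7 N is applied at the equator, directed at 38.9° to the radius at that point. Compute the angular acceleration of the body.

I = (2/5)MR² = (2/5)(20.3)(0.0991)² = 0.07974 kg·m².
Only the tangential component produces torque: τ = F R sinθ = (14.7)(0.0991) sin 38.9° = 0.9148 N·m.
Newton's second law for rotation, τ = Iα, gives α = τ/I = 0.9148/0.07974 = 11.47 rad/s².

α ≈ 11.5 rad/s²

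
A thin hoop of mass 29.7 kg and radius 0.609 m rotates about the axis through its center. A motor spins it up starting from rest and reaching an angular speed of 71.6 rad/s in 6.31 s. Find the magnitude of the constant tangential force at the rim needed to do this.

F ≈ 205 N

I = MR² = (29.7)(0.609)² = 11.02 kg·m².
α = Δω/Δt = (71.6 − 0)/6.31 = 11.35 rad/s².
The required torque is τ = Iα = (11.02)(11.35) = 125.0 N·m.
A tangential force at the rim gives τ = FR, so F = τ/R = 125.0/0.609 = 205.2 N.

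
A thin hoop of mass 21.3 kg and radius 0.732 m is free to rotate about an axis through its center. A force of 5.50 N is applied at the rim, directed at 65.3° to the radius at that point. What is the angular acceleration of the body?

α ≈ 0.320 rad/s²

I = MR² = (21.3)(0.732)² = 11.41 kg·m².
Only the tangential component produces torque: τ = F R sinθ = (5.50)(0.732) sin 65.3° = 3.658 N·m.
Newton's second law for rotation, τ = Iα, gives α = τ/I = 3.658/11.41 = 0.3205 rad/s².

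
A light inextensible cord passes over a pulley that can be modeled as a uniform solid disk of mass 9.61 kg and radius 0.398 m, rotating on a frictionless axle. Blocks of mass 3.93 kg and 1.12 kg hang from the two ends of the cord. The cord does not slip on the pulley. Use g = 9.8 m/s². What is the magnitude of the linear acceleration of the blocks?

I = ½MR² = (1/2)(9.61)(0.398)² = 0.7611 kg·m².
Heavier block: m₁g − T₁ = m₁a. Lighter block: T₂ − m₂g = m₂a.
Pulley: (T₁ − T₂)R = Iα = I(a/R), so T₁ − T₂ = (I/R²)a = (1/2)M_p a = 4.805·a.
Adding the three: (m₁ − m₂)g = (m₁ + m₂ + 4.805)a, so a = (3.93 − 1.12)(9.8)/(3.93 + 1.12 + 4.805) = 2.794 m/s².

a ≈ 2.79 m/s²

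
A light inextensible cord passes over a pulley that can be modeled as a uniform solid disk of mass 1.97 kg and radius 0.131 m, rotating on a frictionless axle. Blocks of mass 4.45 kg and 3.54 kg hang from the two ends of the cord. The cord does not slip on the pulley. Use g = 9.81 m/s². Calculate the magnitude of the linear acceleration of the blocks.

I = ½MR² = (1/2)(1.97)(0.131)² = 0.01690 kg·m².
Heavier block: m₁g − T₁ = m₁a. Lighter block: T₂ − m₂g = m₂a.
Pulley: (T₁ − T₂)R = Iα = I(a/R), so T₁ − T₂ = (I/R²)a = (1/2)M_p a = 0.9850·a.
Adding the three: (m₁ − m₂)g = (m₁ + m₂ + 0.9850)a, so a = (4.45 − 3.54)(9.81)/(4.45 + 3.54 + 0.9850) = 0.9947 m/s².

a ≈ 0.995 m/s²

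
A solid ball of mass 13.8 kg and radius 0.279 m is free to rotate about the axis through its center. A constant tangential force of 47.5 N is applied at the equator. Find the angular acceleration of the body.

I = (2/5)MR² = (2/5)(13.8)(0.279)² = 0.4297 kg·m².
τ = F R = (47.5)(0.279) = 13.25 N·m.
From τ = Iα: α = 13.25/0.4297 = 30.84 rad/s².

α ≈ 30.8 rad/s²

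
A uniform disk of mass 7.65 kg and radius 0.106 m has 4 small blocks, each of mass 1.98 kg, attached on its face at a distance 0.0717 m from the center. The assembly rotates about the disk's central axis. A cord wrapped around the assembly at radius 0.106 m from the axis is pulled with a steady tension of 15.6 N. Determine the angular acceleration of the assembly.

I_disk = ½MR² = ½(7.65)(0.106)² = 0.04298 kg·m².
I_blocks = 4·m·r² = 4(1.98)(0.0717)² = 0.04072 kg·m².
Total I = 0.08369 kg·m².
τ = F r = (15.6)(0.106) = 1.654 N·m.
α = τ/I = 1.654/0.08369 = 19.76 rad/s².

α ≈ 19.8 rad/s²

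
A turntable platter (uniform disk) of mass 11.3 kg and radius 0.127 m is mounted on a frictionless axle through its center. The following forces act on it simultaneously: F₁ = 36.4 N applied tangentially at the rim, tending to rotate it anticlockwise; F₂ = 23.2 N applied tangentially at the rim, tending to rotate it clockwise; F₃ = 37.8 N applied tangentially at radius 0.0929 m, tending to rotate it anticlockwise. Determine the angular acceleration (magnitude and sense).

I = ½MR² = (1/2)(11.3)(0.127)² = 0.09113 kg·m².
Taking anticlockwise as positive: τ₁ = +(36.4)(0.127) = +4.623 N·m; τ₂ = −(23.2)(0.127) = −2.946 N·m; τ₃ = +(37.8)(0.0929) = +3.512 N·m.
Net torque τ = 5.188 N·m.
α = τ/I = 5.188/0.09113 = 56.93 rad/s².

α ≈ 56.9 rad/s², anticlockwise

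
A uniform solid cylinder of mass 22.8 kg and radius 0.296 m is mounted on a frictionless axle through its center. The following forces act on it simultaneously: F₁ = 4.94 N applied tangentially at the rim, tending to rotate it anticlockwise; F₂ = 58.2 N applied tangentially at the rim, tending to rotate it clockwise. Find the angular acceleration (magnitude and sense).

I = ½MR² = (1/2)(22.8)(0.296)² = 0.9988 kg·m².
Taking anticlockwise as positive: τ₁ = +(4.94)(0.296) = +1.462 N·m; τ₂ = −(58.2)(0.296) = −17.23 N·m.
Net torque τ = -15.76 N·m.
α = τ/I = -15.76/0.9988 = -15.78 rad/s².

α ≈ 15.8 rad/s², clockwise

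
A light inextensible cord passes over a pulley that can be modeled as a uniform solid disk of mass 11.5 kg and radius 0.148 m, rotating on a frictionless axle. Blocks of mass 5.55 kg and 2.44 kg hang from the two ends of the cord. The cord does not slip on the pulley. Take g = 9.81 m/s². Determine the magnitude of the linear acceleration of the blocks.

a ≈ 2.22 m/s²

I = ½MR² = (1/2)(11.5)(0.148)² = 0.1259 kg·m².
Heavier block: m₁g − T₁ = m₁a. Lighter block: T₂ − m₂g = m₂a.
Pulley: (T₁ − T₂)R = Iα = I(a/R), so T₁ − T₂ = (I/R²)a = (1/2)M_p a = 5.750·a.
Adding the three: (m₁ − m₂)g = (m₁ + m₂ + 5.750)a, so a = (5.55 − 2.44)(9.81)/(5.55 + 2.44 + 5.750) = 2.220 m/s².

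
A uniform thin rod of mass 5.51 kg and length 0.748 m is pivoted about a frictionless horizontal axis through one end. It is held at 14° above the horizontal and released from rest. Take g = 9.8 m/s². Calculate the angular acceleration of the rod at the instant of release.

About the pivot, I = (1/3)ML² = (1/3)(5.51)(0.748)² = 1.028 kg·m².
The weight acts at the center, a distance L/2 = 0.3740 m from the pivot; τ = Mg(L/2) cos 14° = 19.60 N·m.
α = τ/I = 19.60/1.028 = 19.07 rad/s².
(Equivalently α = (3g/(2L)) cos 14° = 19.07 rad/s².)

α ≈ 19.1 rad/s²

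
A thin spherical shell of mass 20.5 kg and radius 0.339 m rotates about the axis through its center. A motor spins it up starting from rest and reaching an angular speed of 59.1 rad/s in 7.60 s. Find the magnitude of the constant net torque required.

τ ≈ 12.2 N·m

I = (2/3)MR² = (2/3)(20.5)(0.339)² = 1.571 kg·m².
α = Δω/Δt = (59.1 − 0)/7.60 = 7.776 rad/s².
τ = Iα = (1.571)(7.776) = 12.21 N·m.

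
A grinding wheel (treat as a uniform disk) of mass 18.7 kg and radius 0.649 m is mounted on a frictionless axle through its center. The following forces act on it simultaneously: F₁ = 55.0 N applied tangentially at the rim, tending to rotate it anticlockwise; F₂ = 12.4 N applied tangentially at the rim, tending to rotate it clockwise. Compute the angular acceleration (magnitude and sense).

I = ½MR² = (1/2)(18.7)(0.649)² = 3.938 kg·m².
Taking anticlockwise as positive: τ₁ = +(55.0)(0.649) = +35.70 N·m; τ₂ = −(12.4)(0.649) = −8.048 N·m.
Net torque τ = 27.65 N·m.
α = τ/I = 27.65/3.938 = 7.020 rad/s².

α ≈ 7.02 rad/s², anticlockwise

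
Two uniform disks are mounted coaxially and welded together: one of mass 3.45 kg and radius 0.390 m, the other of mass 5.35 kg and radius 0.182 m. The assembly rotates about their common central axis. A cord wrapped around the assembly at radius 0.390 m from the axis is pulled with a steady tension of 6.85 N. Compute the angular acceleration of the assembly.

I = ½M₁R₁² + ½M₂R₂² = ½(3.45)(0.390)² + ½(5.35)(0.182)² = 0.3510 kg·m².
τ = F r = (6.85)(0.390) = 2.671 N·m.
α = τ/I = 2.671/0.3510 = 7.612 rad/s².

α ≈ 7.61 rad/s²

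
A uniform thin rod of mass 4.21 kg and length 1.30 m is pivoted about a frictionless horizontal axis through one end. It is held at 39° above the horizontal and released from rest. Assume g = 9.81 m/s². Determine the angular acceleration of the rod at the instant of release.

α ≈ 8.80 rad/s²

About the pivot, I = (1/3)ML² = (1/3)(4.21)(1.30)² = 2.372 kg·m².
The weight acts at the center, a distance L/2 = 0.6500 m from the pivot; τ = Mg(L/2) cos 39° = 20.86 N·m.
α = τ/I = 20.86/2.372 = 8.797 rad/s².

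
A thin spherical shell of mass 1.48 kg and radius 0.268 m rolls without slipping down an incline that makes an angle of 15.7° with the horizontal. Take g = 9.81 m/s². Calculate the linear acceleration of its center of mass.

a ≈ 1.59 m/s²

Translation along the incline: Mg sinθ − f = Ma.
Rotation about the center: fR = Iα with I = (2/3)MR². No-slip gives a = αR, so f = (I/R²)a = (2/3)M a.
Substituting: Mg sinθ = (1 + 0.6667)Ma, so a = g sinθ/(1 + 0.6667) = (9.81) sin 15.7° / 1.667 = 1.593 m/s².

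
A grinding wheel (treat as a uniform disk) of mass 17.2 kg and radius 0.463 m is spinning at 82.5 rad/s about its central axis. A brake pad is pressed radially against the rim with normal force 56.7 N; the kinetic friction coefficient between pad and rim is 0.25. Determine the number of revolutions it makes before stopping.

I = ½MR² = (1/2)(17.2)(0.463)² = 1.844 kg·m².
Friction force f = μN = (0.25)(56.7) = 14.18 N at the rim; torque magnitude τ = fR = 6.563 N·m, opposing ω.
|α| = τ/I = 6.563/1.844 = 3.560 rad/s² (deceleration).
ω² = ω₀² − 2|α|θ with ω = 0 ⇒ θ = ω₀²/(2|α|) = 955.9 rad = 152.1 rev.

≈ 152 revolutions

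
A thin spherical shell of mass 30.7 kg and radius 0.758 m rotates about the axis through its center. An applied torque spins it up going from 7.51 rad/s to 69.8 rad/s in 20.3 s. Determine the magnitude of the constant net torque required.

I = (2/3)MR² = (2/3)(30.7)(0.758)² = 11.76 kg·m².
α = Δω/Δt = (69.8 − 7.51)/20.3 = 3.068 rad/s².
τ = Iα = (11.76)(3.068) = 36.08 N·m.

τ ≈ 36.1 N·m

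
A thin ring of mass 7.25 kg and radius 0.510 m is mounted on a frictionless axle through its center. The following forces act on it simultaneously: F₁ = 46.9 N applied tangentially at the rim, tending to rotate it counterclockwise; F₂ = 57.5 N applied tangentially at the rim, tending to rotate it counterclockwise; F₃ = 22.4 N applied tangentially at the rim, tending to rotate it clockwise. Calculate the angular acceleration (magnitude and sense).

I = MR² = (7.25)(0.510)² = 1.886 kg·m².
Taking counterclockwise as positive: τ₁ = +(46.9)(0.510) = +23.92 N·m; τ₂ = +(57.5)(0.510) = +29.32 N·m; τ₃ = −(22.4)(0.510) = −11.42 N·m.
Net torque τ = 41.82 N·m.
α = τ/I = 41.82/1.886 = 22.18 rad/s².

α ≈ 22.2 rad/s², counterclockwise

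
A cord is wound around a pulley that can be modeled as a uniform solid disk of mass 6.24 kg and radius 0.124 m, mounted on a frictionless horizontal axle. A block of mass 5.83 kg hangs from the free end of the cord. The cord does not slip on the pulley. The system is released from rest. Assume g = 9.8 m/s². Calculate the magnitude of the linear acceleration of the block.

a ≈ 6.38 m/s²

I = ½MR² = (1/2)(6.24)(0.124)² = 0.04797 kg·m².
Block: mg − T = ma. Pulley: TR = Iα. No-slip: a = αR, so T = (I/R²)a = 3.120·a.
Then mg = (m + 3.120)a, so a = (5.83)(9.8)/(5.83 + 3.120) = 6.384 m/s².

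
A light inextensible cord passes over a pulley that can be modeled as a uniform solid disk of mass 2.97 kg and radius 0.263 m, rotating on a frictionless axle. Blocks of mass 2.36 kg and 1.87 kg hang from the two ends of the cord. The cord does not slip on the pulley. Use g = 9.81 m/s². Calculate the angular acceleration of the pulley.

I = ½MR² = (1/2)(2.97)(0.263)² = 0.1027 kg·m².
Heavier block: m₁g − T₁ = m₁a. Lighter block: T₂ − m₂g = m₂a.
Pulley: (T₁ − T₂)R = Iα = I(a/R), so T₁ − T₂ = (I/R²)a = (1/2)M_p a = 1.485·a.
Adding the three: (m₁ − m₂)g = (m₁ + m₂ + 1.485)a, so a = (2.36 − 1.87)(9.81)/(2.36 + 1.87 + 1.485) = 0.8411 m/s².
α = a/R = 0.8411/0.263 = 3.198 rad/s².

α ≈ 3.20 rad/s²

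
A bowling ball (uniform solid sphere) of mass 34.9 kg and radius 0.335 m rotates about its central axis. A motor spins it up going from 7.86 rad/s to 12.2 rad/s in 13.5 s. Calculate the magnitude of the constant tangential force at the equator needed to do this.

F ≈ 1.50 N

I = (2/5)MR² = (2/5)(34.9)(0.335)² = 1.567 kg·m².
α = Δω/Δt = (12.2 − 7.86)/13.5 = 0.3215 rad/s².
The required torque is τ = Iα = (1.567)(0.3215) = 0.5037 N·m.
A tangential force at the equator gives τ = FR, so F = τ/R = 0.5037/0.335 = 1.503 N.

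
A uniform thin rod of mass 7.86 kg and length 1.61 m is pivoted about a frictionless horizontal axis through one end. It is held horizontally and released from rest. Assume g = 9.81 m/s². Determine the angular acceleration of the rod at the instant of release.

About the pivot, I = (1/3)ML² = (1/3)(7.86)(1.61)² = 6.791 kg·m².
The weight acts at the center, a distance L/2 = 0.8050 m from the pivot; τ = Mg(L/2) = 62.07 N·m.
α = τ/I = 62.07/6.791 = 9.140 rad/s².
(Equivalently α = (3g/(2L)) = 9.140 rad/s².)

α ≈ 9.14 rad/s²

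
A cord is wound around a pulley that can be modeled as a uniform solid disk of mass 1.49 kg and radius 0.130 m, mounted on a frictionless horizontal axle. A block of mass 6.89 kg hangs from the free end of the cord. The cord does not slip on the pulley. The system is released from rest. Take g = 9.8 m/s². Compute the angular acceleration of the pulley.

I = ½MR² = (1/2)(1.49)(0.130)² = 0.01259 kg·m².
Block: mg − T = ma. Pulley: TR = Iα. No-slip: a = αR, so T = (I/R²)a = 0.7450·a.
Then mg = (m + 0.7450)a, so a = (6.89)(9.8)/(6.89 + 0.7450) = 8.844 m/s².
α = a/R = 8.844/0.130 = 68.03 rad/s².

α ≈ 68.0 rad/s²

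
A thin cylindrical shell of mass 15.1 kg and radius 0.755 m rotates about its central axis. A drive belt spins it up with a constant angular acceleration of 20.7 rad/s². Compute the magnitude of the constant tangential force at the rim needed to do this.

F ≈ 236 N

I = MR² = (15.1)(0.755)² = 8.607 kg·m².
The required torque is τ = Iα = (8.607)(20.70) = 178.2 N·m.
A tangential force at the rim gives τ = FR, so F = τ/R = 178.2/0.755 = 236.0 N.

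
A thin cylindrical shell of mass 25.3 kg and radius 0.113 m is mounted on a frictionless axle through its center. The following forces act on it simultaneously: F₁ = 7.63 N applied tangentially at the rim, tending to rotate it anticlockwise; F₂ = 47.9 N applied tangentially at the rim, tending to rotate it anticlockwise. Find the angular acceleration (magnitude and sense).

I = MR² = (25.3)(0.113)² = 0.3231 kg·m².
Taking anticlockwise as positive: τ₁ = +(7.63)(0.113) = +0.8622 N·m; τ₂ = +(47.9)(0.113) = +5.413 N·m.
Net torque τ = 6.275 N·m.
α = τ/I = 6.275/0.3231 = 19.42 rad/s².

α ≈ 19.4 rad/s², anticlockwise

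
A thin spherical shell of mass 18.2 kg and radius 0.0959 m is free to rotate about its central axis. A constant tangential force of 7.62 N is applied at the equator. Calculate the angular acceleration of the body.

α ≈ 6.55 rad/s²

I = (2/3)MR² = (2/3)(18.2)(0.0959)² = 0.1116 kg·m².
τ = F R = (7.62)(0.0959) = 0.7308 N·m.
Newton's second law for rotation, τ = Iα, gives α = τ/I = 0.7308/0.1116 = 6.549 rad/s².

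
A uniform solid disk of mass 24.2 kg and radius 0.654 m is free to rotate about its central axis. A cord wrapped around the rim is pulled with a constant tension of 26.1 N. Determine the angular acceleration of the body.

I = ½MR² = (1/2)(24.2)(0.654)² = 5.175 kg·m².
τ = F R = (26.1)(0.654) = 17.07 N·m.
Newton's second law for rotation, τ = Iα, gives α = τ/I = 17.07/5.175 = 3.298 rad/s².

α ≈ 3.30 rad/s²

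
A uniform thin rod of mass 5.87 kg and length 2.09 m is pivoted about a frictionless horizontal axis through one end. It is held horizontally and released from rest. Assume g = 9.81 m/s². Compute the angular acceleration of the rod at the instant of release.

α ≈ 7.04 rad/s²

About the pivot, I = (1/3)ML² = (1/3)(5.87)(2.09)² = 8.547 kg·m².
The weight acts at the center, a distance L/2 = 1.045 m from the pivot; τ = Mg(L/2) = 60.18 N·m.
α = τ/I = 60.18/8.547 = 7.041 rad/s².
(Equivalently α = (3g/(2L)) = 7.041 rad/s².)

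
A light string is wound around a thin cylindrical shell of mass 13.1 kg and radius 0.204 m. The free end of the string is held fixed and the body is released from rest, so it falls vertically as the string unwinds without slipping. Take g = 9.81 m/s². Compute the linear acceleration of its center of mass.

a ≈ 4.91 m/s²

Translation: Mg − T = Ma. Rotation about the center: TR = Iα with I = MR².
With a = αR: T = (I/R²)a = M a, so Mg = (1 + 1.000)Ma.
a = g/(1 + 1.000) = 9.81/2.000 = 4.905 m/s².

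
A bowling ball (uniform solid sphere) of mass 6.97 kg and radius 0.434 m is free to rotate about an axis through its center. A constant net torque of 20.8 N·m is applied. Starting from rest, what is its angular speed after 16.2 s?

ω ≈ 642 rad/s

I = (2/5)MR² = (2/5)(6.97)(0.434)² = 0.5251 kg·m².
α = τ/I = 20.8/0.5251 = 39.61 rad/s².
ω = ω₀ + αt = 0 + (39.61)(16.2) = 641.7 rad/s.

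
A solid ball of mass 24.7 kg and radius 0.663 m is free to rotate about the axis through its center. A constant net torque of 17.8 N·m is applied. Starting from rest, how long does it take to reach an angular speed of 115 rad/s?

t ≈ 28.1 s

I = (2/5)MR² = (2/5)(24.7)(0.663)² = 4.343 kg·m².
α = τ/I = 17.8/4.343 = 4.099 rad/s².
ω = αt ⇒ t = ω/α = 115/4.099 = 28.06 s.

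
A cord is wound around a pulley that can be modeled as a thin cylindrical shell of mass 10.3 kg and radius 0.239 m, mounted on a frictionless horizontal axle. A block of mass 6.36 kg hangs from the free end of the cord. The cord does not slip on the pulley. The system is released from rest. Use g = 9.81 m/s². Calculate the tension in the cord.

I = MR² = (10.3)(0.239)² = 0.5883 kg·m².
Block: mg − T = ma. Pulley: TR = Iα. No-slip: a = αR, so T = (I/R²)a = 10.30·a.
Then mg = (m + 10.30)a, so a = (6.36)(9.81)/(6.36 + 10.30) = 3.745 m/s².
T = 10.30·a = 38.57 N.

T ≈ 38.6 N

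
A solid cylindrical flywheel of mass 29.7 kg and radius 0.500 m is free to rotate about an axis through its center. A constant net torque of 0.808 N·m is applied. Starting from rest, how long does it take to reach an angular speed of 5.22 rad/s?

I = ½MR² = (1/2)(29.7)(0.500)² = 3.712 kg·m².
α = τ/I = 0.808/3.712 = 0.2176 rad/s².
ω = αt ⇒ t = ω/α = 5.22/0.2176 = 23.98 s.

t ≈ 24.0 s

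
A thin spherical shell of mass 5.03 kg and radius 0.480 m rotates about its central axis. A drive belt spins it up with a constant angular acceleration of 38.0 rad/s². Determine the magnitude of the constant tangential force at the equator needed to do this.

F ≈ 61.2 N

I = (2/3)MR² = (2/3)(5.03)(0.480)² = 0.7726 kg·m².
The required torque is τ = Iα = (0.7726)(38.00) = 29.36 N·m.
A tangential force at the equator gives τ = FR, so F = τ/R = 29.36/0.480 = 61.16 N.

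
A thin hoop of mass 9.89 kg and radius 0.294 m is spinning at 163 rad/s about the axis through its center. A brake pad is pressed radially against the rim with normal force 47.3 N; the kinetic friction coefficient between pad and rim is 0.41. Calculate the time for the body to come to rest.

t ≈ 24.4 s

I = MR² = (9.89)(0.294)² = 0.8549 kg·m².
Friction force f = μN = (0.41)(47.3) = 19.39 N at the rim; torque magnitude τ = fR = 5.702 N·m, opposing ω.
|α| = τ/I = 5.702/0.8549 = 6.670 rad/s² (deceleration).
0 = ω₀ − |α|t ⇒ t = ω₀/|α| = 163/6.670 = 24.44 s.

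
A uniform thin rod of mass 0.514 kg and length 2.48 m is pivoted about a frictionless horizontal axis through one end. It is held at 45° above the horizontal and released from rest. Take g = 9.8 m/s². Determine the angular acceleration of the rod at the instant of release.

α ≈ 4.19 rad/s²

About the pivot, I = (1/3)ML² = (1/3)(0.514)(2.48)² = 1.054 kg·m².
The weight acts at the center, a distance L/2 = 1.240 m from the pivot; τ = Mg(L/2) cos 45° = 4.417 N·m.
α = τ/I = 4.417/1.054 = 4.191 rad/s².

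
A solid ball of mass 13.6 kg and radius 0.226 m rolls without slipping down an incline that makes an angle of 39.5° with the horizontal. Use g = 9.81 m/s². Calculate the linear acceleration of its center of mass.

Translation along the incline: Mg sinθ − f = Ma.
Rotation about the center: fR = Iα with I = (2/5)MR². No-slip gives a = αR, so f = (I/R²)a = (2/5)M a.
Substituting: Mg sinθ = (1 + 0.4000)Ma, so a = g sinθ/(1 + 0.4000) = (9.81) sin 39.5° / 1.400 = 4.457 m/s².

a ≈ 4.46 m/s²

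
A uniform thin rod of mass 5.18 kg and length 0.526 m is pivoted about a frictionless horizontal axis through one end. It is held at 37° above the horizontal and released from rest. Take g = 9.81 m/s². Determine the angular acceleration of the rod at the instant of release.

α ≈ 22.3 rad/s²

About the pivot, I = (1/3)ML² = (1/3)(5.18)(0.526)² = 0.4777 kg·m².
The weight acts at the center, a distance L/2 = 0.2630 m from the pivot; τ = Mg(L/2) cos 37° = 10.67 N·m.
α = τ/I = 10.67/0.4777 = 22.34 rad/s².
(Equivalently α = (3g/(2L)) cos 37° = 22.34 rad/s².)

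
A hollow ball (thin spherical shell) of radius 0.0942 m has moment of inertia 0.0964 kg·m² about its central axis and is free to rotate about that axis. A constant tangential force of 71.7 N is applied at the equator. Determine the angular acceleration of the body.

τ = F R = (71.7)(0.0942) = 6.754 N·m.
From τ = Iα: α = 6.754/0.09640 = 70.06 rad/s².

α ≈ 70.1 rad/s²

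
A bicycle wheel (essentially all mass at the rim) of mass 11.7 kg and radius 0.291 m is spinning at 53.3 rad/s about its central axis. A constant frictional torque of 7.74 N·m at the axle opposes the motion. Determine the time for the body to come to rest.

t ≈ 6.82 s

I = MR² = (11.7)(0.291)² = 0.9908 kg·m².
The net torque has magnitude 7.74 N·m, opposing ω.
|α| = τ/I = 7.740/0.9908 = 7.812 rad/s² (deceleration).
0 = ω₀ − |α|t ⇒ t = ω₀/|α| = 53.3/7.812 = 6.823 s.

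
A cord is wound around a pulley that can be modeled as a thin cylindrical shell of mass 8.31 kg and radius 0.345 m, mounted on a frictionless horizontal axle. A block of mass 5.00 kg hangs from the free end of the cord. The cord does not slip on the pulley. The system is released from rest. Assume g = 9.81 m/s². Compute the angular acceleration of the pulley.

I = MR² = (8.31)(0.345)² = 0.9891 kg·m².
Block: mg − T = ma. Pulley: TR = Iα. No-slip: a = αR, so T = (I/R²)a = 8.310·a.
Then mg = (m + 8.310)a, so a = (5.00)(9.81)/(5.00 + 8.310) = 3.685 m/s².
α = a/R = 3.685/0.345 = 10.68 rad/s².

α ≈ 10.7 rad/s²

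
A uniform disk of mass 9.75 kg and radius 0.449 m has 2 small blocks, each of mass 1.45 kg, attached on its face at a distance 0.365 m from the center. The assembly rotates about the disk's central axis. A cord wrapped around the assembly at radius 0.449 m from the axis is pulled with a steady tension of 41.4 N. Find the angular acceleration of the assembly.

α ≈ 13.6 rad/s²

I_disk = ½MR² = ½(9.75)(0.449)² = 0.9828 kg·m².
I_blocks = 2·m·r² = 2(1.45)(0.365)² = 0.3864 kg·m².
Total I = 1.369 kg·m².
τ = F r = (41.4)(0.449) = 18.59 N·m.
α = τ/I = 18.59/1.369 = 13.58 rad/s².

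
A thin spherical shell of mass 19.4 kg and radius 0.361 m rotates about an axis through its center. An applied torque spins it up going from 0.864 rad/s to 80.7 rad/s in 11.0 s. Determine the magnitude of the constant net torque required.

I = (2/3)MR² = (2/3)(19.4)(0.361)² = 1.685 kg·m².
α = Δω/Δt = (80.7 − 0.864)/11.0 = 7.258 rad/s².
τ = Iα = (1.685)(7.258) = 12.23 N·m.

τ ≈ 12.2 N·m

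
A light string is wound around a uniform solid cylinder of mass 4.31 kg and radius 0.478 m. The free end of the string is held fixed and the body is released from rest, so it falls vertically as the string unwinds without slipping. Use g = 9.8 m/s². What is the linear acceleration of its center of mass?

Translation: Mg − T = Ma. Rotation about the center: TR = Iα with I = ½MR².
With a = αR: T = (I/R²)a = (1/2)M a, so Mg = (1 + 0.5000)Ma.
a = g/(1 + 0.5000) = 9.8/1.500 = 6.533 m/s².

a ≈ 6.53 m/s²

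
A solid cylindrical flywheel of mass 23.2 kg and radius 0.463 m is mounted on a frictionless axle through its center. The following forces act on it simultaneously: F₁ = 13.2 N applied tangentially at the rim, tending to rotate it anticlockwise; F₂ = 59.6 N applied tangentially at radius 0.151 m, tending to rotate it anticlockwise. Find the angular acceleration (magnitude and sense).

I = ½MR² = (1/2)(23.2)(0.463)² = 2.487 kg·m².
Taking anticlockwise as positive: τ₁ = +(13.2)(0.463) = +6.112 N·m; τ₂ = +(59.6)(0.151) = +9.000 N·m.
Net torque τ = 15.11 N·m.
α = τ/I = 15.11/2.487 = 6.077 rad/s².

α ≈ 6.08 rad/s², anticlockwise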